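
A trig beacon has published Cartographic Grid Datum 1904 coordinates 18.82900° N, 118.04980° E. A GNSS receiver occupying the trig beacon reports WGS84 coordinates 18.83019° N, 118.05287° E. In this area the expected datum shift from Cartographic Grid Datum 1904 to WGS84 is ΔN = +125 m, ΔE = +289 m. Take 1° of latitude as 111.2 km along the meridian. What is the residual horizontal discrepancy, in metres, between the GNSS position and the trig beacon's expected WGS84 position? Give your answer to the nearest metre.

Observed coordinate differences: Δφ = +0.00119°, Δλ = +0.00307°.
Converting to metres (1° lat = 111200 m, cos φ = 0.946486): observed ΔN = 132.3 m, observed ΔE = 323.1 m.
Subtracting the expected shift leaves a residual of 132.3 − (125) = 7.3 m north and 323.1 − (289) = 34.1 m east.
Residual distance = √(7.3² + 34.1²) = 34.9 m.

35 m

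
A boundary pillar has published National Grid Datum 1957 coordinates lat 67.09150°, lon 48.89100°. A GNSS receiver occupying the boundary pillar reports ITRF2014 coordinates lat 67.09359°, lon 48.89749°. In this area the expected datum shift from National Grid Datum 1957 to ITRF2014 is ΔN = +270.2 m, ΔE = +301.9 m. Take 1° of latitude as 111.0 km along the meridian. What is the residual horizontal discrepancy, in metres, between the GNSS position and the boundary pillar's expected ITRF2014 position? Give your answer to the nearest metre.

44 m

Observed coordinate differences: Δφ = +0.00209°, Δλ = +0.00649°.
Converting to metres (1° lat = 111000 m, cos φ = 0.389261): observed ΔN = 232.0 m, observed ΔE = 280.4 m.
Subtracting the expected shift leaves a residual of 232.0 − (270.2) = -38.2 m north and 280.4 − (301.9) = -21.5 m east.
Residual distance = √((-38.2)² + (-21.5)²) = 43.8 m.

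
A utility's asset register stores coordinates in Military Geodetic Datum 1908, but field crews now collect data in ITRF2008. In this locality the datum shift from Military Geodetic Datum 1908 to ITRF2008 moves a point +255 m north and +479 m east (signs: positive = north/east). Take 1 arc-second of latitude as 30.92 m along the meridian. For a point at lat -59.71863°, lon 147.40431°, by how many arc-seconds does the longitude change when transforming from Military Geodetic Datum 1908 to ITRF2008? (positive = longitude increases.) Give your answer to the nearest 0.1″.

At latitude -59.71863°, cos φ = 0.504247.
1″ of longitude at this latitude = 30.92 × cos φ = 15.5913 m, so Δλ = 479.0 / 15.5913 = 30.722″.

Δλ = 30.7″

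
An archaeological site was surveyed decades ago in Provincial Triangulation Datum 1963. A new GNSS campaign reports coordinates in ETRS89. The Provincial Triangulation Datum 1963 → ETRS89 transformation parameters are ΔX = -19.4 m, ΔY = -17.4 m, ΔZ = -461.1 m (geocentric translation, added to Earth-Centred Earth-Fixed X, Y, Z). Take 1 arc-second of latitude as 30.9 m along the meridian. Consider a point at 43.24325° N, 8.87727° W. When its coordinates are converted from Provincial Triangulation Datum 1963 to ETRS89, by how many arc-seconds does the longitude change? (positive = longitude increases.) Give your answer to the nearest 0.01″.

Δλ = -0.90″

sin φ = 0.685097, cos φ = 0.728452, sin λ = -0.154318, cos λ = 0.988021.
East component: ΔE = −sin λ·ΔX + cos λ·ΔY = −(-0.154318)(-19.4) + (0.988021)(-17.4) = -20.19 m.
1° of latitude spans 3600 × 30.90 = 111240 m; at latitude φ, 1° of longitude spans that × cos φ = 81033.0 m, so Δλ = -20.19 / 81033.0 × 3600 = -0.897″.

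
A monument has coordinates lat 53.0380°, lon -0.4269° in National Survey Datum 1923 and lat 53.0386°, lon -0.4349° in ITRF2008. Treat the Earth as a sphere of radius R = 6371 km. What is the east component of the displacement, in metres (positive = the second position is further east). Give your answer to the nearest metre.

Δφ = 53.0386° − 53.0380° = +0.0006°; Δλ = -0.4349° − -0.4269° = -0.0080°.
1° along a meridian = πR/180 = 111195 m.
ΔN = Δφ × 111195 = 66.7 m; ΔE = Δλ × 111195 × cos(53.0380°) = -0.0080 × 111195 × 0.601285 = -534.9 m.

ΔE = -535 m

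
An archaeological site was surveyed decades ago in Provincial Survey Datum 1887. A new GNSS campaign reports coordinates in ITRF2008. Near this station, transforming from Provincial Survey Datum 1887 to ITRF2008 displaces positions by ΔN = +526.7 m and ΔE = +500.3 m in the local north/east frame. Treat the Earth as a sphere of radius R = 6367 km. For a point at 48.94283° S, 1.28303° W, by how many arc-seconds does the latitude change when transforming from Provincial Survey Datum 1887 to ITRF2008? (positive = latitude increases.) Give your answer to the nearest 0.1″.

On a sphere of radius R, 1 rad of latitude = R, so Δφ = ΔN / R = 526.7 / 6367000 = 8.2723e-05 rad = 17.063″.

Δφ = 17.1″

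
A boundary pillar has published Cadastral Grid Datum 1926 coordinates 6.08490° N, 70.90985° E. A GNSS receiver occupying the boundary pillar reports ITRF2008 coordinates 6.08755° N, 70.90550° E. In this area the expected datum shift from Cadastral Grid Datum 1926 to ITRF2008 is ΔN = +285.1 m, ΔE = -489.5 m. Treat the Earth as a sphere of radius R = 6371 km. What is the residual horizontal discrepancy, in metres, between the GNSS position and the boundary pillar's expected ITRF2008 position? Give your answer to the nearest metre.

Observed coordinate differences: Δφ = +0.00265°, Δλ = -0.00435°.
Converting to metres (1° lat = 111195 m, cos φ = 0.994366): observed ΔN = 294.7 m, observed ΔE = -481.0 m.
Subtracting the expected shift leaves a residual of 294.7 − (285.1) = 9.6 m north and -481.0 − (-489.5) = 8.5 m east.
Residual distance = √(9.6² + 8.5²) = 12.8 m.

13 m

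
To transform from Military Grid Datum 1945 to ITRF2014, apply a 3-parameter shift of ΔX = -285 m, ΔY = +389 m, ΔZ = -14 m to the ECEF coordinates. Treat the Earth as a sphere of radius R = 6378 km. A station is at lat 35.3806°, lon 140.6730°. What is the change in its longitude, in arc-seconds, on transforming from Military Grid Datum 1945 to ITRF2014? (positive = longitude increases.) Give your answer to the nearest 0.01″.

Δλ = -4.77″

sin φ = 0.579005, cos φ = 0.815324, sin λ = 0.633745, cos λ = -0.773542.
East component: ΔE = −sin λ·ΔX + cos λ·ΔY = −(0.633745)(-285) + (-0.773542)(389) = -120.29 m.
1° of latitude spans πR/180 = 111317 m; at latitude φ, 1° of longitude spans that × cos φ = 90759.5 m, so Δλ = -120.29 / 90759.5 × 3600 = -4.771″.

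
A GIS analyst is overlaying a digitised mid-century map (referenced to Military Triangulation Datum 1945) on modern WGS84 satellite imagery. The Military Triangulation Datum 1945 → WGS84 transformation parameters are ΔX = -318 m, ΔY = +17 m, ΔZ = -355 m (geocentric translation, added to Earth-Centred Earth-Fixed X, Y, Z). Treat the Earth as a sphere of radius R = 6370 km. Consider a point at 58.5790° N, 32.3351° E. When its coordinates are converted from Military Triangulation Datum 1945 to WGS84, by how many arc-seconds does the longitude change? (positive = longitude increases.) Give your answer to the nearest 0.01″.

sin φ = 0.853360, cos φ = 0.521322, sin λ = 0.534870, cos λ = 0.844934.
East component: ΔE = −sin λ·ΔX + cos λ·ΔY = −(0.534870)(-318) + (0.844934)(17) = 184.45 m.
1° of latitude spans πR/180 = 111177 m; at latitude φ, 1° of longitude spans that × cos φ = 57959.3 m, so Δλ = 184.45 / 57959.3 × 3600 = 11.457″.

Δλ = 11.46″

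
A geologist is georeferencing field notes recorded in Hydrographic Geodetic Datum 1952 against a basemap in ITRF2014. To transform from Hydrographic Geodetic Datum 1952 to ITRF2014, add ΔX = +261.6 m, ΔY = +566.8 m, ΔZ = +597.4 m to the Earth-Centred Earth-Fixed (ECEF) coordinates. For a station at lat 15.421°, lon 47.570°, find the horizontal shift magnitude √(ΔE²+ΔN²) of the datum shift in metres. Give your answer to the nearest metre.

The local east axis at (φ, λ) is (−sin λ, cos λ, 0), so ΔE = −sin(47.570°)·261.6 + cos(47.570°)·566.8 = 189.33 m.
The local north axis is (−sin φ cos λ, −sin φ sin λ, cos φ), giving ΔN = -46.933 − 111.245 + 575.892 = 417.71 m.
Horizontal magnitude = √(ΔE² + ΔN²) = √(189.33² + 417.71²) = 458.62 m.

459 m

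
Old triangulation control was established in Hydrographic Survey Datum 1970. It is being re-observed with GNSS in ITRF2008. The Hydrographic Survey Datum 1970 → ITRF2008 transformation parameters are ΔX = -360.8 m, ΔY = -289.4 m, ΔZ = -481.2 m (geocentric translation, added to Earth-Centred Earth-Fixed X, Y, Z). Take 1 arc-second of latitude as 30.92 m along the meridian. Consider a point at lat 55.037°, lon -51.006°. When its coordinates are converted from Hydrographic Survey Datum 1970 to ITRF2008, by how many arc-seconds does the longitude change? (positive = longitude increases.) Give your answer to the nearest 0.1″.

sin φ = 0.819522, cos φ = 0.573047, sin λ = -0.777212, cos λ = 0.629239.
East component: ΔE = −sin λ·ΔX + cos λ·ΔY = −(-0.777212)(-360.8) + (0.629239)(-289.4) = -462.52 m.
1° of latitude spans 3600 × 30.92 = 111312 m; at latitude φ, 1° of longitude spans that × cos φ = 63787.0 m, so Δλ = -462.52 / 63787.0 × 3600 = -26.104″.

Δλ = -26.1″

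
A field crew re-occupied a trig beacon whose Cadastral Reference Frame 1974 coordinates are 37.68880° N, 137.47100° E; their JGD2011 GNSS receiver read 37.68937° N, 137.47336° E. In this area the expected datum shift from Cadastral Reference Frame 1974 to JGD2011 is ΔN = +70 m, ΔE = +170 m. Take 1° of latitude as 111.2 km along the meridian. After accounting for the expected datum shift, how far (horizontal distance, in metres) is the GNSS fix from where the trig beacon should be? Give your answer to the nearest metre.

38 m

Observed coordinate differences: Δφ = +0.00057°, Δλ = +0.00236°.
Converting to metres (1° lat = 111200 m, cos φ = 0.791343): observed ΔN = 63.4 m, observed ΔE = 207.7 m.
Subtracting the expected shift leaves a residual of 63.4 − (70) = -6.6 m north and 207.7 − (170) = 37.7 m east.
Residual distance = √((-6.6)² + 37.7²) = 38.3 m.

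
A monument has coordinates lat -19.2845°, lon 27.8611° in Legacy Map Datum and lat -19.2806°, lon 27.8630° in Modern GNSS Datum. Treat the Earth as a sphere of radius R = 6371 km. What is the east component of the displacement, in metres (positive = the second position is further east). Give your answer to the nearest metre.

ΔE = 199 m

Δφ = -19.2806° − -19.2845° = +0.0039°; Δλ = 27.8630° − 27.8611° = +0.0019°.
1° along a meridian = πR/180 = 111195 m.
ΔN = Δφ × 111195 = 433.7 m; ΔE = Δλ × 111195 × cos(-19.2845°) = +0.0019 × 111195 × 0.943890 = 199.4 m.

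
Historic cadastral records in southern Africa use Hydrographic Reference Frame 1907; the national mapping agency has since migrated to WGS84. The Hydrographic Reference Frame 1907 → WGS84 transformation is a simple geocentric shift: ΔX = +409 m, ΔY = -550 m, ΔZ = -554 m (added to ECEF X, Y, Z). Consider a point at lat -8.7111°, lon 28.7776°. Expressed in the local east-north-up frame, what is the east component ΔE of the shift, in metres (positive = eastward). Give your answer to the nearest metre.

ΔE = -679 m

The local east axis at (φ, λ) is (−sin λ, cos λ, 0), so ΔE = −sin(28.7776°)·409 + cos(28.7776°)·(-550) = -678.97 m.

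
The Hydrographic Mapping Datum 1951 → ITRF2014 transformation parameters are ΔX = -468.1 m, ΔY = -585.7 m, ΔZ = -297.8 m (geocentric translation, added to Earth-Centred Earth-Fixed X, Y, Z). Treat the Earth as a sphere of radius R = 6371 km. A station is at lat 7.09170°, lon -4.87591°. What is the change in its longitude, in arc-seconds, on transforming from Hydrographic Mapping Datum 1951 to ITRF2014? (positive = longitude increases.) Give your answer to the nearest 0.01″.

sin φ = 0.123458, cos φ = 0.992350, sin λ = -0.084998, cos λ = 0.996381.
East component: ΔE = −sin λ·ΔX + cos λ·ΔY = −(-0.084998)(-468.1) + (0.996381)(-585.7) = -623.37 m.
1° of latitude spans πR/180 = 111195 m; at latitude φ, 1° of longitude spans that × cos φ = 110344.3 m, so Δλ = -623.37 / 110344.3 × 3600 = -20.337″.

Δλ = -20.34″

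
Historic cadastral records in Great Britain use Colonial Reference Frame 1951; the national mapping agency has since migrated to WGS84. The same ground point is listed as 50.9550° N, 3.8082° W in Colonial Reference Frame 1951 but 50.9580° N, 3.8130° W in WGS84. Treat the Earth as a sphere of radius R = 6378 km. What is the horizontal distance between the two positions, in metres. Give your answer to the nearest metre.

474 m

Δφ = 50.9580° − 50.9550° = +0.0030°; Δλ = -3.8130° − -3.8082° = -0.0048°.
1° along a meridian = πR/180 = 111317 m.
ΔN = Δφ × 111317 = 334.0 m; ΔE = Δλ × 111317 × cos(50.9550°) = -0.0048 × 111317 × 0.629931 = -336.6 m.
Distance = √(ΔE² + ΔN²) = √((-336.6)² + 334.0²) = 474.1 m.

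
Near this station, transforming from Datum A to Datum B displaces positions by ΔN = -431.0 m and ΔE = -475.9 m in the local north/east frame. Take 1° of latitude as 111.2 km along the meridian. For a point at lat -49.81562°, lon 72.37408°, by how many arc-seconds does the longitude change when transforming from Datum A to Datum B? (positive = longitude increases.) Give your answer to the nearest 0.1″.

At latitude -49.81562°, cos φ = 0.645249.
1° of longitude at this latitude = 111.2 × cos φ = 71.75 km, so Δλ = -475.9 / 71751.7 = -0.0066326° = -23.877″.

Δλ = -23.9″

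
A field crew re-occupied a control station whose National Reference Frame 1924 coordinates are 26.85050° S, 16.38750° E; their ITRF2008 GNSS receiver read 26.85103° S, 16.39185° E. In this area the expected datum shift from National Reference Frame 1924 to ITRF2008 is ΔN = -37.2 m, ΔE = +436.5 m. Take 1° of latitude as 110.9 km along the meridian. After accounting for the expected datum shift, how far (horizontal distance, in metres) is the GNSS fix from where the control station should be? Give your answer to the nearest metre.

Observed coordinate differences: Δφ = -0.00053°, Δλ = +0.00435°.
Converting to metres (1° lat = 110900 m, cos φ = 0.892188): observed ΔN = -58.8 m, observed ΔE = 430.4 m.
Subtracting the expected shift leaves a residual of -58.8 − (-37.2) = -21.6 m north and 430.4 − (436.5) = -6.1 m east.
Residual distance = √((-21.6)² + (-6.1)²) = 22.4 m.

22 m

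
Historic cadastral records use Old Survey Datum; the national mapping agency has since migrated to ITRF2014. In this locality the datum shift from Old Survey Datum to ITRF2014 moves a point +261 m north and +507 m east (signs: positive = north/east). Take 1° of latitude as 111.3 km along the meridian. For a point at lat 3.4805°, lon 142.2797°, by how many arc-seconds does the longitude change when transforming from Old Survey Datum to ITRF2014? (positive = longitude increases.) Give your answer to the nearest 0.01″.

At latitude 3.4805°, cos φ = 0.998156.
1° of longitude at this latitude = 111.3 × cos φ = 111.09 km, so Δλ = 507.0 / 111094.7 = 0.0045637° = 16.429″.

Δλ = 16.43″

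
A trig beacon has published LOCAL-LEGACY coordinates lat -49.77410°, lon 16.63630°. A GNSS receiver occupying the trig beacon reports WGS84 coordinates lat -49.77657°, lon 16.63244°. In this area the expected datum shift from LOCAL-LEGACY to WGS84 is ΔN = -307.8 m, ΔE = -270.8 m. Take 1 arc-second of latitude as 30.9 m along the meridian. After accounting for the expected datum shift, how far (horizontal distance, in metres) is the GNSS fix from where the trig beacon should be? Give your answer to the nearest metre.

34 m

Observed coordinate differences: Δφ = -0.00247°, Δλ = -0.00386°.
Converting to metres (1° lat = 111240 m, cos φ = 0.645803): observed ΔN = -274.8 m, observed ΔE = -277.3 m.
Subtracting the expected shift leaves a residual of -274.8 − (-307.8) = 33.0 m north and -277.3 − (-270.8) = -6.5 m east.
Residual distance = √(33.0² + (-6.5)²) = 33.7 m.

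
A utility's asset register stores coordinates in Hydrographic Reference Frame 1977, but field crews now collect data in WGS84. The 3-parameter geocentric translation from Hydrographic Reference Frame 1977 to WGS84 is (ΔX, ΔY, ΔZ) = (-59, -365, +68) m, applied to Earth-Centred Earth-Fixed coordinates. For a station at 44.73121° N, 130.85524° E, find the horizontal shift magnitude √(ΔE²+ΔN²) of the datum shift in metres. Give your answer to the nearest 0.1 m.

356.0 m

The local east axis at (φ, λ) is (−sin λ, cos λ, 0), so ΔE = −sin(130.85524°)·(-59) + cos(130.85524°)·(-365) = 283.39 m.
The local north axis is (−sin φ cos λ, −sin φ sin λ, cos φ), giving ΔN = -27.162 + 194.295 + 48.308 = 215.44 m.
Horizontal magnitude = √(ΔE² + ΔN²) = √(283.39² + 215.44²) = 355.98 m.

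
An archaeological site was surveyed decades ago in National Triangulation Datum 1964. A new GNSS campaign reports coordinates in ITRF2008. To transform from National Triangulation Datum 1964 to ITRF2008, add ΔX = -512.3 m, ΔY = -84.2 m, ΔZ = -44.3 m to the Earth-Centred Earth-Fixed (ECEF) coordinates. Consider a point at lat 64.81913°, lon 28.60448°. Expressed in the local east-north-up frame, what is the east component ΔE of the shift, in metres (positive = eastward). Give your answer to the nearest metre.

ΔE = 171 m

At φ = 64.81913°, λ = 28.60448°: sin φ = 0.904969, cos φ = 0.425477, sin λ = 0.478761, cos λ = 0.877946.
ΔE = −sin λ·ΔX + cos λ·ΔY = −(0.478761)·(-512.3) + (0.877946)·(-84.2) = 171.35 m.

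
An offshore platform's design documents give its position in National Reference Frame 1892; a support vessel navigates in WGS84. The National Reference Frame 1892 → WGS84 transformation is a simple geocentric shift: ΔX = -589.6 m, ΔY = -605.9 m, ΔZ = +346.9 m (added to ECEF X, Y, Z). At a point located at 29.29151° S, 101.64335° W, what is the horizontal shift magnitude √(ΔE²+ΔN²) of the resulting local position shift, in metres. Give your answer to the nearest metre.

794 m

The local east axis at (φ, λ) is (−sin λ, cos λ, 0), so ΔE = −sin(-101.64335°)·(-589.6) + cos(-101.64335°)·(-605.9) = -455.19 m.
The local north axis is (−sin φ cos λ, −sin φ sin λ, cos φ), giving ΔN = 58.217 + 290.339 + 302.546 = 651.10 m.
Horizontal magnitude = √(ΔE² + ΔN²) = √((-455.19)² + 651.10²) = 794.44 m.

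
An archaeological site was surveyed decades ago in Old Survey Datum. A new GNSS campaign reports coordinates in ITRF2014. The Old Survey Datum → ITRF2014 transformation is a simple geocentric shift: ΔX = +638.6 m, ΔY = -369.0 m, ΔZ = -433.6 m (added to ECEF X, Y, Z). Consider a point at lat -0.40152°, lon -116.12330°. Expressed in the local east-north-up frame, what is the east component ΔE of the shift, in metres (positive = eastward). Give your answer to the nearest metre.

ΔE = 736 m

At φ = -0.40152°, λ = -116.12330°: sin φ = -0.007008, cos φ = 0.999975, sin λ = -0.897849, cos λ = -0.440304.
ΔE = −sin λ·ΔX + cos λ·ΔY = −(-0.897849)·(638.6) + (-0.440304)·(-369.0) = 735.84 m.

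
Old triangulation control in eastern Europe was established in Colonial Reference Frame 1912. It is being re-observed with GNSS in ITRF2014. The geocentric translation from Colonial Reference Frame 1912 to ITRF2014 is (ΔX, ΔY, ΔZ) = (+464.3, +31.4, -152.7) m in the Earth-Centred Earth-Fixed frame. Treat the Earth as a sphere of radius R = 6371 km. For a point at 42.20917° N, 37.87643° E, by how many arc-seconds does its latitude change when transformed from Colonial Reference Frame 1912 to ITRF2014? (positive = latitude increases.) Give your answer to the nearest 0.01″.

sin φ = 0.671839, cos φ = 0.740697, sin λ = 0.613961, cos λ = 0.789337.
North component: ΔN = −sin φ cos λ·ΔX − sin φ sin λ·ΔY + cos φ·ΔZ = −(0.671839)(0.789337)(464.3) − (0.671839)(0.613961)(31.4) + (0.740697)(-152.7) = -372.28 m.
1° of latitude spans πR/180 = 111195 m, so Δφ = -372.28 / 111195 × 3600 = -12.053″.

Δφ = -12.05″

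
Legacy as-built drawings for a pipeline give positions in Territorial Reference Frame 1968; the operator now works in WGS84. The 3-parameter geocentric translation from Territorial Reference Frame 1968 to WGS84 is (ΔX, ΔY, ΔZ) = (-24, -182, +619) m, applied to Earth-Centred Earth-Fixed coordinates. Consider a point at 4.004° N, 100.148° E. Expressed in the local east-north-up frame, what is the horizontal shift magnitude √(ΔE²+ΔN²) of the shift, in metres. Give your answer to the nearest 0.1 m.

632.2 m

At φ = 4.004°, λ = 100.148°: sin φ = 0.069826, cos φ = 0.997559, sin λ = 0.984356, cos λ = -0.176191.
ΔE = −sin λ·ΔX + cos λ·ΔY = −(0.984356)·(-24) + (-0.176191)·(-182) = 55.69 m.
ΔN = −sin φ cos λ·ΔX − sin φ sin λ·ΔY + cos φ·ΔZ = −(0.069826)(-0.176191)(-24) − (0.069826)(0.984356)(-182) + (0.997559)(619) = 629.70 m.
Horizontal magnitude = √(ΔE² + ΔN²) = √(55.69² + 629.70²) = 632.16 m.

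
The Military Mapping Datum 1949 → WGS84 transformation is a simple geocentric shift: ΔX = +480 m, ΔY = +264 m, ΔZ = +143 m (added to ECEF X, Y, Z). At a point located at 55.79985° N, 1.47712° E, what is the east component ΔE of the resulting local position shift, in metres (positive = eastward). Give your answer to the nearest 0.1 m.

The local east axis at (φ, λ) is (−sin λ, cos λ, 0), so ΔE = −sin(1.47712°)·480 + cos(1.47712°)·264 = 251.54 m.

ΔE = 251.5 m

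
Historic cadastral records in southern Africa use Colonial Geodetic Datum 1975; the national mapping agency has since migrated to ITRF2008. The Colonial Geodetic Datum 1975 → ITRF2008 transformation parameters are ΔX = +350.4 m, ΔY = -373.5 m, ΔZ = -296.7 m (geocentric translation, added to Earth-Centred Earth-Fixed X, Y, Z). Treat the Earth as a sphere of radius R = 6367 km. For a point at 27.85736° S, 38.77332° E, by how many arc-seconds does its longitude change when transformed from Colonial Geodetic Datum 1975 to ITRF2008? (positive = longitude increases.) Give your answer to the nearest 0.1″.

sin φ = -0.467272, cos φ = 0.884114, sin λ = 0.626241, cos λ = 0.779630.
East component: ΔE = −sin λ·ΔX + cos λ·ΔY = −(0.626241)(350.4) + (0.779630)(-373.5) = -510.63 m.
1° of latitude spans πR/180 = 111125 m; at latitude φ, 1° of longitude spans that × cos φ = 98247.2 m, so Δλ = -510.63 / 98247.2 × 3600 = -18.711″.

Δλ = -18.7″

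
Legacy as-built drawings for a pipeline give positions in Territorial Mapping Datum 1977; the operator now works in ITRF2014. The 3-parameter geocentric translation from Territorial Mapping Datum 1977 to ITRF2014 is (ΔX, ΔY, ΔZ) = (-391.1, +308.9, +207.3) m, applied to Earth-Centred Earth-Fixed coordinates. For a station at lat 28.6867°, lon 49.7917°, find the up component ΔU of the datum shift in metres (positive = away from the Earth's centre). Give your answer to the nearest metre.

ΔU = 85 m

The local up (radial) axis is (cos φ cos λ, cos φ sin λ, sin φ), giving ΔU = -221.492 + 206.952 + 99.508 = 84.97 m.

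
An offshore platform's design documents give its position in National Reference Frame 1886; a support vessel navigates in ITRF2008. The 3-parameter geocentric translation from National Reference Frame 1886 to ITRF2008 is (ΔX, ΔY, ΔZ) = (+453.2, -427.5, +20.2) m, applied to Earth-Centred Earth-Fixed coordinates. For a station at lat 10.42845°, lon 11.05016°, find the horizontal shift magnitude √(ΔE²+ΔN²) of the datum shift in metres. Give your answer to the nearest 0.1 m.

At φ = 10.42845°, λ = 11.05016°: sin φ = 0.181008, cos φ = 0.983482, sin λ = 0.191668, cos λ = 0.981460.
ΔE = −sin λ·ΔX + cos λ·ΔY = −(0.191668)·(453.2) + (0.981460)·(-427.5) = -506.44 m.
ΔN = −sin φ cos λ·ΔX − sin φ sin λ·ΔY + cos φ·ΔZ = −(0.181008)(0.981460)(453.2) − (0.181008)(0.191668)(-427.5) + (0.983482)(20.2) = -45.81 m.
Horizontal magnitude = √(ΔE² + ΔN²) = √((-506.44)² + (-45.81)²) = 508.51 m.

508.5 m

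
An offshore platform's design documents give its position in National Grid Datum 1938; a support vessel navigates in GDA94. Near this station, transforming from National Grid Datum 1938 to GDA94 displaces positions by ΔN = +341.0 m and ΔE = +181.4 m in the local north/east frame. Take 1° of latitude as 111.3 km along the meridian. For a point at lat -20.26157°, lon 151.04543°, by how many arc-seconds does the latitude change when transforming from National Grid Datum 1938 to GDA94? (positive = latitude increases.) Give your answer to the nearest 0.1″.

1° of latitude = 111.3 km, so Δφ = 341.0 / 111300 = 0.0030638° = 11.030″.

Δφ = 11.0″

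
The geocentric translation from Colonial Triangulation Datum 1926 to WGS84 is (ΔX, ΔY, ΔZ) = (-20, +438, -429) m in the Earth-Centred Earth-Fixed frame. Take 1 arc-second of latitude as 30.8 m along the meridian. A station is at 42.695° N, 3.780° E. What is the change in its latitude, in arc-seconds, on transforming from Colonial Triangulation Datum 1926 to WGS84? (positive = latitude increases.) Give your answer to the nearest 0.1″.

Δφ = -10.4″

sin φ = 0.678096, cos φ = 0.734974, sin λ = 0.065926, cos λ = 0.997825.
North component: ΔN = −sin φ cos λ·ΔX − sin φ sin λ·ΔY + cos φ·ΔZ = −(0.678096)(0.997825)(-20) − (0.678096)(0.065926)(438) + (0.734974)(-429) = -321.35 m.
1° of latitude spans 3600 × 30.80 = 110880 m, so Δφ = -321.35 / 110880 × 3600 = -10.433″.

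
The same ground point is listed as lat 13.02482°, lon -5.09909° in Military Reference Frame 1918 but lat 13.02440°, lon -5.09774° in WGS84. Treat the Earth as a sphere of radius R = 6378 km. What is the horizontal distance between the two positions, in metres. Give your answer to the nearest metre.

154 m

Δφ = 13.02440° − 13.02482° = -0.00042°; Δλ = -5.09774° − -5.09909° = +0.00135°.
1° along a meridian = πR/180 = 111317 m.
ΔN = Δφ × 111317 = -46.8 m; ΔE = Δλ × 111317 × cos(13.02482°) = +0.00135 × 111317 × 0.974273 = 146.4 m.
Distance = √(ΔE² + ΔN²) = √(146.4² + (-46.8)²) = 153.7 m.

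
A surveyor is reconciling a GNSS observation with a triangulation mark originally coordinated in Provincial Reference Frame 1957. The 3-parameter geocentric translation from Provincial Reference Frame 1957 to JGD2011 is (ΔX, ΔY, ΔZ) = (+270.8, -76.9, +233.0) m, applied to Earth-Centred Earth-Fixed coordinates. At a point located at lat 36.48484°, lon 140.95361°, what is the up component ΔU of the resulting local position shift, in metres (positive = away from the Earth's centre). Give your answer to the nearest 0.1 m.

The local up (radial) axis is (cos φ cos λ, cos φ sin λ, sin φ), giving ΔU = -169.095 − 38.949 + 138.544 = -69.50 m.

ΔU = -69.5 m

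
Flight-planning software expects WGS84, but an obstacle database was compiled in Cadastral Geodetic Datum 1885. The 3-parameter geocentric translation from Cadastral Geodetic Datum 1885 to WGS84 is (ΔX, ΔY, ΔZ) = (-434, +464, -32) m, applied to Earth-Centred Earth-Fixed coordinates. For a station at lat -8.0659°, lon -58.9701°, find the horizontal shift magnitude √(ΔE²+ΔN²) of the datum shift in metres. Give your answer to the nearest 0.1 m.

The local east axis at (φ, λ) is (−sin λ, cos λ, 0), so ΔE = −sin(-58.9701°)·(-434) + cos(-58.9701°)·464 = -132.71 m.
The local north axis is (−sin φ cos λ, −sin φ sin λ, cos φ), giving ΔN = -31.391 − 55.788 − 31.683 = -118.86 m.
Horizontal magnitude = √(ΔE² + ΔN²) = √((-132.71)² + (-118.86)²) = 178.16 m.

178.2 m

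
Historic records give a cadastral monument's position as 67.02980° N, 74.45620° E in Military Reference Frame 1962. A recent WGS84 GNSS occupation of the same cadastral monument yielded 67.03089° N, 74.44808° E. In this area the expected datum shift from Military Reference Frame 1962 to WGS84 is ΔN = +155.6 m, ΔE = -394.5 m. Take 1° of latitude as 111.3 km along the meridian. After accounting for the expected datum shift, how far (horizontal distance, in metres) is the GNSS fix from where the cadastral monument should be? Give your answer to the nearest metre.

54 m

Observed coordinate differences: Δφ = +0.00109°, Δλ = -0.00812°.
Converting to metres (1° lat = 111300 m, cos φ = 0.390252): observed ΔN = 121.3 m, observed ΔE = -352.7 m.
Subtracting the expected shift leaves a residual of 121.3 − (155.6) = -34.3 m north and -352.7 − (-394.5) = 41.8 m east.
Residual distance = √((-34.3)² + 41.8²) = 54.1 m.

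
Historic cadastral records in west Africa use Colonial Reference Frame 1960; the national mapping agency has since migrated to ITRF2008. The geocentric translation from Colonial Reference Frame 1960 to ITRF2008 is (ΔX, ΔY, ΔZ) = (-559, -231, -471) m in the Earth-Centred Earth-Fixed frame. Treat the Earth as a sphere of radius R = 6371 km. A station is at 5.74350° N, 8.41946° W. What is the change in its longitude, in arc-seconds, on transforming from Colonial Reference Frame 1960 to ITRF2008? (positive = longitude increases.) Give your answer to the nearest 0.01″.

sin φ = 0.100075, cos φ = 0.994980, sin λ = -0.146419, cos λ = 0.989223.
East component: ΔE = −sin λ·ΔX + cos λ·ΔY = −(-0.146419)(-559) + (0.989223)(-231) = -310.36 m.
1° of latitude spans πR/180 = 111195 m; at latitude φ, 1° of longitude spans that × cos φ = 110636.7 m, so Δλ = -310.36 / 110636.7 × 3600 = -10.099″.

Δλ = -10.10″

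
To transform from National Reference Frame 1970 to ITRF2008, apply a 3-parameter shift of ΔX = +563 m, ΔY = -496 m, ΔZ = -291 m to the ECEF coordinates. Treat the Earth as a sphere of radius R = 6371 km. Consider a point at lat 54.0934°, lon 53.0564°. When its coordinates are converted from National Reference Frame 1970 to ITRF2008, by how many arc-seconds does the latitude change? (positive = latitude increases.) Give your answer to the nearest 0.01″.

Δφ = -4.00″

sin φ = 0.809974, cos φ = 0.586466, sin λ = 0.799228, cos λ = 0.601029.
North component: ΔN = −sin φ cos λ·ΔX − sin φ sin λ·ΔY + cos φ·ΔZ = −(0.809974)(0.601029)(563) − (0.809974)(0.799228)(-496) + (0.586466)(-291) = -123.65 m.
1° of latitude spans πR/180 = 111195 m, so Δφ = -123.65 / 111195 × 3600 = -4.003″.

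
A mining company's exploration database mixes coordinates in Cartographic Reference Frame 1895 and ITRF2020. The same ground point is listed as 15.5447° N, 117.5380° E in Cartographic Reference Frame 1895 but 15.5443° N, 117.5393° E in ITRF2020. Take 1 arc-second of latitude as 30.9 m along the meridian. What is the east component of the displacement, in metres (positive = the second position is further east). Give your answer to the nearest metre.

ΔE = 139 m

Δφ = 15.5443° − 15.5447° = -0.0004°; Δλ = 117.5393° − 117.5380° = +0.0013°.
1° of latitude = 3600 × 30.90 = 111240 m.
ΔN = Δφ × 111240 = -44.5 m; ΔE = Δλ × 111240 × cos(15.5447°) = +0.0013 × 111240 × 0.963422 = 139.3 m.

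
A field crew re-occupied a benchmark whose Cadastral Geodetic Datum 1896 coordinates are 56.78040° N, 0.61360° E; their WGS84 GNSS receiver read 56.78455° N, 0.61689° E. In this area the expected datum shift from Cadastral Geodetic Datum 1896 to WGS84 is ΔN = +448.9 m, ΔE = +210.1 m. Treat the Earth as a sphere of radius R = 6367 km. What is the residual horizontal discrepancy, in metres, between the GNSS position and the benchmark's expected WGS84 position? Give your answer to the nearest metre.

16 m

Observed coordinate differences: Δφ = +0.00415°, Δλ = +0.00329°.
Converting to metres (1° lat = 111125 m, cos φ = 0.547849): observed ΔN = 461.2 m, observed ΔE = 200.3 m.
Subtracting the expected shift leaves a residual of 461.2 − (448.9) = 12.3 m north and 200.3 − (210.1) = -9.8 m east.
Residual distance = √(12.3² + (-9.8)²) = 15.7 m.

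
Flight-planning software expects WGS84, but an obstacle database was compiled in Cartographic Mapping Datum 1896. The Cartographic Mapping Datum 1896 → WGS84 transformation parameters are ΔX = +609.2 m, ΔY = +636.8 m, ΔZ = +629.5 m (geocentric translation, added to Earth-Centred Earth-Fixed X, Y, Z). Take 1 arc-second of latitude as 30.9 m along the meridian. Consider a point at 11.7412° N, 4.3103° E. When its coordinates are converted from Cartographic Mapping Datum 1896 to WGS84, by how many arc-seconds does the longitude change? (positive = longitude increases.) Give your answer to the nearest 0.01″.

Δλ = 19.48″

sin φ = 0.203491, cos φ = 0.979077, sin λ = 0.075158, cos λ = 0.997172.
East component: ΔE = −sin λ·ΔX + cos λ·ΔY = −(0.075158)(609.2) + (0.997172)(636.8) = 589.21 m.
1° of latitude spans 3600 × 30.90 = 111240 m; at latitude φ, 1° of longitude spans that × cos φ = 108912.5 m, so Δλ = 589.21 / 108912.5 × 3600 = 19.476″.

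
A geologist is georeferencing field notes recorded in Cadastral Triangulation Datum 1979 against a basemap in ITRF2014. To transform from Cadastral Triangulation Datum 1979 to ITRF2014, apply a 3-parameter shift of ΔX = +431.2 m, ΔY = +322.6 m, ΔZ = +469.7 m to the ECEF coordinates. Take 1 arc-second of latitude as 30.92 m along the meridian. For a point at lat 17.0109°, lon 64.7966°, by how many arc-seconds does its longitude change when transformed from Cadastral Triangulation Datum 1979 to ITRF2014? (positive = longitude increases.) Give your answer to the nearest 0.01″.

sin φ = 0.292554, cos φ = 0.956249, sin λ = 0.904802, cos λ = 0.425833.
East component: ΔE = −sin λ·ΔX + cos λ·ΔY = −(0.904802)(431.2) + (0.425833)(322.6) = -252.78 m.
1° of latitude spans 3600 × 30.92 = 111312 m; at latitude φ, 1° of longitude spans that × cos φ = 106442.0 m, so Δλ = -252.78 / 106442.0 × 3600 = -8.549″.

Δλ = -8.55″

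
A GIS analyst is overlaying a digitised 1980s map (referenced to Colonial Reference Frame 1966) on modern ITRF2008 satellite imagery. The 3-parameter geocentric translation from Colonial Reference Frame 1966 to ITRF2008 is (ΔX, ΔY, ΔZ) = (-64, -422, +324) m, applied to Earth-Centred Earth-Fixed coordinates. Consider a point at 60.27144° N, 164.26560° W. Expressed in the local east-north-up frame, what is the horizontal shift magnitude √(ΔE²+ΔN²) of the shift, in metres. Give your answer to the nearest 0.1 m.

The local east axis at (φ, λ) is (−sin λ, cos λ, 0), so ΔE = −sin(-164.26560°)·(-64) + cos(-164.26560°)·(-422) = 388.83 m.
The local north axis is (−sin φ cos λ, −sin φ sin λ, cos φ), giving ΔN = -53.494 − 99.376 + 160.669 = 7.80 m.
Horizontal magnitude = √(ΔE² + ΔN²) = √(388.83² + 7.80²) = 388.91 m.

388.9 m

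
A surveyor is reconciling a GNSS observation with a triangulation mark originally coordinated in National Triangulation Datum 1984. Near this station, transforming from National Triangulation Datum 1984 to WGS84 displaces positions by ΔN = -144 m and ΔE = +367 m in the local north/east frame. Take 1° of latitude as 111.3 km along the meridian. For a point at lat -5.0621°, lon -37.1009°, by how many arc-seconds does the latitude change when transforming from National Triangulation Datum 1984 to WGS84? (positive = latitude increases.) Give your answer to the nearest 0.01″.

Δφ = -4.66″

1° of latitude = 111.3 km, so Δφ = -144.0 / 111300 = -0.0012938° = -4.658″.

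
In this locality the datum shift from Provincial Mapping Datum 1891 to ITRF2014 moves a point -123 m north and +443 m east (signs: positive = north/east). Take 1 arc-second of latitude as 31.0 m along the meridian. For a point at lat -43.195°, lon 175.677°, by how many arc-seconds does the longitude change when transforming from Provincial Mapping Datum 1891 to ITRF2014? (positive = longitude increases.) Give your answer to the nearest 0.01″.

Δλ = 19.60″

At latitude -43.195°, cos φ = 0.729028.
1″ of longitude at this latitude = 31.00 × cos φ = 22.5999 m, so Δλ = 443.0 / 22.5999 = 19.602″.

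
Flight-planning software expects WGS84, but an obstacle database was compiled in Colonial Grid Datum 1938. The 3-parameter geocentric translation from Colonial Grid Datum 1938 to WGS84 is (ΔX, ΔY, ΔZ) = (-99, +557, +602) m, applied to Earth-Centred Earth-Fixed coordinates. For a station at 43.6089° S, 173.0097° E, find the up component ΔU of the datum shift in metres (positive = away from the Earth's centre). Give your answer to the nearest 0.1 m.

ΔU = -295.0 m

At φ = -43.6089°, λ = 173.0097°: sin φ = -0.689732, cos φ = 0.724065, sin λ = 0.121701, cos λ = -0.992567.
ΔU = cos φ cos λ·ΔX + cos φ sin λ·ΔY + sin φ·ΔZ = (0.724065)(-0.992567)(-99) + (0.724065)(0.121701)(557) + (-0.689732)(602) = -294.99 m.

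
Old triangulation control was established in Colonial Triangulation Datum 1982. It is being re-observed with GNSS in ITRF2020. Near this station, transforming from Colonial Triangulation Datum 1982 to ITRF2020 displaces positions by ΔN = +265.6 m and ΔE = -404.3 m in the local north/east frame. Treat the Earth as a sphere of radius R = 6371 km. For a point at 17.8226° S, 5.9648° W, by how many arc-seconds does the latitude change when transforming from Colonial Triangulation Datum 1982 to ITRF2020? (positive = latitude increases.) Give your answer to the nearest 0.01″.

Δφ = 8.60″

On a sphere of radius R, 1 rad of latitude = R, so Δφ = ΔN / R = 265.6 / 6371000 = 4.1689e-05 rad = 8.599″.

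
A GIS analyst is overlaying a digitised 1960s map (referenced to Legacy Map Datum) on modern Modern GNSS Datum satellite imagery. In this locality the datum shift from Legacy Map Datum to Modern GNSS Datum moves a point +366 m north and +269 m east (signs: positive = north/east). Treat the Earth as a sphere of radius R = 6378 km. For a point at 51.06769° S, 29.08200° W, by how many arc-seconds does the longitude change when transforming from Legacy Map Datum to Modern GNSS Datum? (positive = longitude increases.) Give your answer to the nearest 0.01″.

Δλ = 13.84″

At latitude -51.06769°, cos φ = 0.628402.
One radian of longitude at latitude φ spans R cos φ, so Δλ = ΔE / (R cos φ) = 269.0 / (6378000 × 0.628402) = 6.7117e-05 rad = 13.844″.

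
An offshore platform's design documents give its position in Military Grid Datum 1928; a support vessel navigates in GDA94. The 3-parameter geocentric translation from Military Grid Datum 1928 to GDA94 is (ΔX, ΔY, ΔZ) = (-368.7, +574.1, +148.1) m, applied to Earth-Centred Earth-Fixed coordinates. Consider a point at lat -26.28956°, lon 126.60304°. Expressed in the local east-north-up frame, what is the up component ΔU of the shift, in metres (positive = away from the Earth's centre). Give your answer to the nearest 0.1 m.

ΔU = 544.7 m

The local up (radial) axis is (cos φ cos λ, cos φ sin λ, sin φ), giving ΔU = 197.105 + 413.209 − 65.595 = 544.72 m.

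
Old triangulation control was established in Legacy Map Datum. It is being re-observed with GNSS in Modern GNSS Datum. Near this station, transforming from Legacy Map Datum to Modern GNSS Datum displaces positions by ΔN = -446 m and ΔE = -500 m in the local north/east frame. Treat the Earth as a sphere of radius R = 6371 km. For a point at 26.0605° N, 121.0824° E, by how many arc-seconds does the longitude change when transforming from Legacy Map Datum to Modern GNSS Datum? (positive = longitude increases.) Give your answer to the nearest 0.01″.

At latitude 26.0605°, cos φ = 0.898331.
One radian of longitude at latitude φ spans R cos φ, so Δλ = ΔE / (R cos φ) = -500.0 / (6371000 × 0.898331) = -8.7363e-05 rad = -18.020″.

Δλ = -18.02″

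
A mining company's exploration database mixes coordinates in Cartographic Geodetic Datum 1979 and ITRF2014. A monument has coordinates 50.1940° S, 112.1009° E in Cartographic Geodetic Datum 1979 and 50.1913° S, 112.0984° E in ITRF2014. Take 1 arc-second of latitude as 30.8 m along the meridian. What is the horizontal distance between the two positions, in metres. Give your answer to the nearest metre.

Δφ = -50.1913° − -50.1940° = +0.0027°; Δλ = 112.0984° − 112.1009° = -0.0025°.
1° of latitude = 3600 × 30.80 = 110880 m.
ΔN = Δφ × 110880 = 299.4 m; ΔE = Δλ × 110880 × cos(-50.1940°) = -0.0025 × 110880 × 0.640190 = -177.5 m.
Distance = √(ΔE² + ΔN²) = √((-177.5)² + 299.4²) = 348.0 m.

348 m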